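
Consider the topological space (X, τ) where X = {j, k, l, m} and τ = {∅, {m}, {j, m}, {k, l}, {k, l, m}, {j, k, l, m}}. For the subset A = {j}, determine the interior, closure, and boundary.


int(A) = ∅, cl(A) = {j}, ∂A = {j}.

Closed sets in (X, τ) are complements of opens:
  closed(X, τ) = {∅, {j}, {j, m}, {k, l}, {j, k, l}, {j, k, l, m}}.
int(A) = ⋃ {U ∈ τ : U ⊆ A}. Opens contained in A: ∅.
Taking the union of these: int(A) = ∅.
cl(A) = ⋂ {C closed : A ⊆ C}. Closed sets containing A: {j}, {j, m}, {j, k, l}, {j, k, l, m}.
Intersecting these: cl(A) = {j}.
∂A = cl(A) ∖ int(A) = {j} ∖ ∅ = {j}.


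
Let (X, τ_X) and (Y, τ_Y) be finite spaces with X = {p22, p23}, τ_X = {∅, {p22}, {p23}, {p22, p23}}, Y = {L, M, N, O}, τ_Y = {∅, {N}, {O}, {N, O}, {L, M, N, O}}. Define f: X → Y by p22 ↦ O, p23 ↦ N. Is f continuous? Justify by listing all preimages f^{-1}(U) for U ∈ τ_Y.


f IS continuous.

Compute f^{-1}(U) for each U ∈ τ_Y:
  U = ∅: f^{-1}(U) = ∅ ∈ τ_X ✓.
  U = {N}: f^{-1}(U) = {p23} ∈ τ_X ✓.
  U = {O}: f^{-1}(U) = {p22} ∈ τ_X ✓.
  U = {N, O}: f^{-1}(U) = {p22, p23} ∈ τ_X ✓.
  U = {L, M, N, O}: f^{-1}(U) = {p22, p23} ∈ τ_X ✓.
Every preimage lies in τ_X, so f IS continuous.


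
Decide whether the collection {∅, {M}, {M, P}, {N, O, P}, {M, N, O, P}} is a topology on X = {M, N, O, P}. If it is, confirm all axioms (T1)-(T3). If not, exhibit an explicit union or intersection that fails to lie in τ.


τ is NOT a topology on X.

Axiom (T1): ∅ ∈ τ? Yes; X ∈ τ? Yes.
Axiom (T2/T3): check pairwise unions and intersections of members of τ.
Counterexample for (T3): {M, P} ∩ {N, O, P} = {P} ∉ τ. Therefore τ is NOT a topology.


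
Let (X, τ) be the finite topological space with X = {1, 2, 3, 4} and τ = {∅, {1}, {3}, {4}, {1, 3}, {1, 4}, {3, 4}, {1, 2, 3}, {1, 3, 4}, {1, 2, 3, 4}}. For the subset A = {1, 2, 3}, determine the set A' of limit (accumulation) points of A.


A' = {2}

For each x ∈ X, list the open sets U ∈ τ with x ∈ U, then check whether U ∩ (A ∖ {x}) ≠ ∅ for every such U.
  x = 1: open {1} ∋ x has {1} ∩ (A ∖ {1}) = ∅, so x is NOT a limit point.
  x = 2: opens ∋ x are {1, 2, 3}, {1, 2, 3, 4}; each meets A ∖ {2}, so x IS a limit point.
  x = 3: open {3} ∋ x has {3} ∩ (A ∖ {3}) = ∅, so x is NOT a limit point.
  x = 4: open {4} ∋ x has {4} ∩ (A ∖ {4}) = ∅, so x is NOT a limit point.
Collecting: A' = {2}.


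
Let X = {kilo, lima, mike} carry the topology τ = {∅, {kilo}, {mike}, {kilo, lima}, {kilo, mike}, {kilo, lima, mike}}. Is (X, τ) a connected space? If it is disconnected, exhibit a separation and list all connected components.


(X, τ) is disconnected; components = [{mike}, {kilo, lima}].

Find clopen sets (U ∈ τ with X ∖ U ∈ τ):
  U = ∅, X ∖ U = {kilo, lima, mike} — both open, so U is clopen.
  U = {mike}, X ∖ U = {kilo, lima} — both open, so U is clopen.
  U = {kilo, lima}, X ∖ U = {mike} — both open, so U is clopen.
  U = {kilo, lima, mike}, X ∖ U = ∅ — both open, so U is clopen.
Nontrivial clopen(s) exist: e.g. {mike}. So (X, τ) is disconnected.
Compute connected components by grouping points that agree on all clopens:
  component: {mike}
  component: {kilo, lima}


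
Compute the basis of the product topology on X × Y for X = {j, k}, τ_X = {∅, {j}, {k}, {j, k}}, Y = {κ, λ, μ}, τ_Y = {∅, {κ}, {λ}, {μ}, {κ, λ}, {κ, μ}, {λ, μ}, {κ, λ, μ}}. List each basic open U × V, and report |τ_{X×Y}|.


Basis B = {∅ × ∅, {j} × {κ}, {j} × {λ}, {j} × {μ}, {k} × {κ}, {k} × {λ}, {k} × {μ}, {j} × {κ, λ}, {j} × {κ, μ}, {j, k} × {κ}, {j} × {λ, μ}, {j, k} × {λ}, {j, k} × {μ}, {k} × {κ, λ}, {k} × {κ, μ}, {k} × {λ, μ}, {j} × {κ, λ, μ}, {k} × {κ, λ, μ}, {j, k} × {κ, λ}, {j, k} × {κ, μ}, {j, k} × {λ, μ}, {j, k} × {κ, λ, μ}}; |τ_{X×Y}| = 64.

Enumerate products U × V with U ∈ τ_X, V ∈ τ_Y (deduplicated):
  ∅ × ∅ = {} (∅)
  {j} × {κ} = {(j,κ)}
  {j} × {λ} = {(j,λ)}
  {j} × {μ} = {(j,μ)}
  {k} × {κ} = {(k,κ)}
  {k} × {λ} = {(k,λ)}
  {k} × {μ} = {(k,μ)}
  {j} × {κ, λ} = {(j,κ), (j,λ)}
  {j} × {κ, μ} = {(j,κ), (j,μ)}
  {j, k} × {κ} = {(j,κ), (k,κ)}
  {j} × {λ, μ} = {(j,λ), (j,μ)}
  {j, k} × {λ} = {(j,λ), (k,λ)}
  {j, k} × {μ} = {(j,μ), (k,μ)}
  {k} × {κ, λ} = {(k,κ), (k,λ)}
  {k} × {κ, μ} = {(k,κ), (k,μ)}
  {k} × {λ, μ} = {(k,λ), (k,μ)}
  {j} × {κ, λ, μ} = {(j,κ), (j,λ), (j,μ)}
  {k} × {κ, λ, μ} = {(k,κ), (k,λ), (k,μ)}
  {j, k} × {κ, λ} = {(j,κ), (j,λ), (k,κ), (k,λ)}
  {j, k} × {κ, μ} = {(j,κ), (j,μ), (k,κ), (k,μ)}
  {j, k} × {λ, μ} = {(j,λ), (j,μ), (k,λ), (k,μ)}
  {j, k} × {κ, λ, μ} = {(j,κ), (j,λ), (j,μ), (k,κ), (k,λ), (k,μ)}
These 22 distinct sets form the basis B.
Close under arbitrary unions to get τ_{X×Y}; counting gives |τ_{X×Y}| = 64.


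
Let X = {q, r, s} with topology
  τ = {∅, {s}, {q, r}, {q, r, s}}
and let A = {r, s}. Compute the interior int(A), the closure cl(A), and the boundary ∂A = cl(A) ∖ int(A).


int(A) = {s}, cl(A) = {q, r, s}, ∂A = {q, r}.

Closed sets in (X, τ) are complements of opens:
  closed(X, τ) = {∅, {s}, {q, r}, {q, r, s}}.
int(A) = ⋃ {U ∈ τ : U ⊆ A}. Opens contained in A: ∅, {s}.
Taking the union of these: int(A) = {s}.
cl(A) = ⋂ {C closed : A ⊆ C}. Closed sets containing A: {q, r, s}.
Intersecting these: cl(A) = {q, r, s}.
∂A = cl(A) ∖ int(A) = {q, r, s} ∖ {s} = {q, r}.


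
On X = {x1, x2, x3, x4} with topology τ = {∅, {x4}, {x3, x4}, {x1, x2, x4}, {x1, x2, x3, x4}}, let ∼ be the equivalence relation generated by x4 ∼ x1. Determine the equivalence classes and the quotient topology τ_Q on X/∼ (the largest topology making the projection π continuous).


X/∼ = {[x1=x4], [x2], [x3]}; |τ_Q| = 3.

Equivalence classes: [x1=x4], [x2], [x3].
Quotient map π: X → X/∼ sends x1 ↦ [x1=x4], x2 ↦ [x2], x3 ↦ [x3], x4 ↦ [x1=x4].
For each subset V ⊆ X/∼, compute π^{-1}(V) ⊆ X and check whether π^{-1}(V) ∈ τ. V is open in τ_Q iff π^{-1}(V) ∈ τ.
  V = {}: π^{-1}(V) = ∅ ∈ τ ✓.
  V = {[x1=x4]}: π^{-1}(V) = {x1, x4} ∉ τ ✗.
  V = {[x2]}: π^{-1}(V) = {x2} ∉ τ ✗.
  V = {[x1=x4], [x2]}: π^{-1}(V) = {x1, x2, x4} ∈ τ ✓.
  V = {[x3]}: π^{-1}(V) = {x3} ∉ τ ✗.
  V = {[x1=x4], [x3]}: π^{-1}(V) = {x1, x3, x4} ∉ τ ✗.
  V = {[x2], [x3]}: π^{-1}(V) = {x2, x3} ∉ τ ✗.
  V = {[x1=x4], [x2], [x3]}: π^{-1}(V) = {x1, x2, x3, x4} ∈ τ ✓.
Open sets in the quotient: τ_Q = {{}, {[x1=x4], [x2]}, {[x1=x4], [x2], [x3]}} (3 elements).


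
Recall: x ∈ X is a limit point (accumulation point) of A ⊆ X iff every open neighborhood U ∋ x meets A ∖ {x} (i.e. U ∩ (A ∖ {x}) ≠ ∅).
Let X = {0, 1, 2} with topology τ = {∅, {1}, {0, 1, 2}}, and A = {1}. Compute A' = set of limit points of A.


A' = {0, 2}

For each x ∈ X, list the open sets U ∈ τ with x ∈ U, then check whether U ∩ (A ∖ {x}) ≠ ∅ for every such U.
  x = 0: opens ∋ x are {0, 1, 2}; each meets A ∖ {0}, so x IS a limit point.
  x = 1: open {1} ∋ x has {1} ∩ (A ∖ {1}) = ∅, so x is NOT a limit point.
  x = 2: opens ∋ x are {0, 1, 2}; each meets A ∖ {2}, so x IS a limit point.
Collecting: A' = {0, 2}.


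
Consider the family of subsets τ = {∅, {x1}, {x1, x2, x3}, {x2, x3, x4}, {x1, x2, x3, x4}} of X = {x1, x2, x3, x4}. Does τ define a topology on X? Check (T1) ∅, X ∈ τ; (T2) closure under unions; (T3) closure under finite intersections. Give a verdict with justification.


τ is NOT a topology on X.

Axiom (T1): ∅ ∈ τ? Yes; X ∈ τ? Yes.
Axiom (T2/T3): check pairwise unions and intersections of members of τ.
Counterexample for (T3): {x1, x2, x3} ∩ {x2, x3, x4} = {x2, x3} ∉ τ. Therefore τ is NOT a topology.


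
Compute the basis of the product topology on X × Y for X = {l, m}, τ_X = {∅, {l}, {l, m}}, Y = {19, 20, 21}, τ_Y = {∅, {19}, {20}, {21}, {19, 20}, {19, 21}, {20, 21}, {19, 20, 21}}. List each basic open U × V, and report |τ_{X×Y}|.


Basis B = {∅ × ∅, {l} × {19}, {l} × {20}, {l} × {21}, {l} × {19, 20}, {l} × {19, 21}, {l, m} × {19}, {l} × {20, 21}, {l, m} × {20}, {l, m} × {21}, {l} × {19, 20, 21}, {l, m} × {19, 20}, {l, m} × {19, 21}, {l, m} × {20, 21}, {l, m} × {19, 20, 21}}; |τ_{X×Y}| = 27.

Enumerate products U × V with U ∈ τ_X, V ∈ τ_Y (deduplicated):
  ∅ × ∅ = {} (∅)
  {l} × {19} = {(l,19)}
  {l} × {20} = {(l,20)}
  {l} × {21} = {(l,21)}
  {l} × {19, 20} = {(l,19), (l,20)}
  {l} × {19, 21} = {(l,19), (l,21)}
  {l, m} × {19} = {(l,19), (m,19)}
  {l} × {20, 21} = {(l,20), (l,21)}
  {l, m} × {20} = {(l,20), (m,20)}
  {l, m} × {21} = {(l,21), (m,21)}
  {l} × {19, 20, 21} = {(l,19), (l,20), (l,21)}
  {l, m} × {19, 20} = {(l,19), (l,20), (m,19), (m,20)}
  {l, m} × {19, 21} = {(l,19), (l,21), (m,19), (m,21)}
  {l, m} × {20, 21} = {(l,20), (l,21), (m,20), (m,21)}
  {l, m} × {19, 20, 21} = {(l,19), (l,20), (l,21), (m,19), (m,20), (m,21)}
These 15 distinct sets form the basis B.
Close under arbitrary unions to get τ_{X×Y}; counting gives |τ_{X×Y}| = 27.


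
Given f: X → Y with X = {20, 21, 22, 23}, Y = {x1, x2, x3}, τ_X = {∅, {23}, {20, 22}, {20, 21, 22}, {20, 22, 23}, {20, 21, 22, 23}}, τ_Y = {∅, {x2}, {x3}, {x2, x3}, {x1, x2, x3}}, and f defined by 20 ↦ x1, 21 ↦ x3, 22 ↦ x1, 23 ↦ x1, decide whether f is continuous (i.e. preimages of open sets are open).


f is NOT continuous.

Compute f^{-1}(U) for each U ∈ τ_Y:
  U = ∅: f^{-1}(U) = ∅ ∈ τ_X ✓.
  U = {x2}: f^{-1}(U) = ∅ ∈ τ_X ✓.
  U = {x3}: f^{-1}(U) = {21} ∉ τ_X ✗.
  U = {x2, x3}: f^{-1}(U) = {21} ∉ τ_X ✗.
  U = {x1, x2, x3}: f^{-1}(U) = {20, 21, 22, 23} ∈ τ_X ✓.
Found U = {x3} with f^{-1}(U) = {21} not in τ_X. Therefore f is NOT continuous.


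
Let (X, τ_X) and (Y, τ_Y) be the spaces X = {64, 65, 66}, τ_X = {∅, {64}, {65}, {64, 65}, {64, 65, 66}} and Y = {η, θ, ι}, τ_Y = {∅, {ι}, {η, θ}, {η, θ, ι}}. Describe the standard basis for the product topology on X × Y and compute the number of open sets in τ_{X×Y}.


Basis B = {∅ × ∅, {64} × {ι}, {65} × {ι}, {64} × {η, θ}, {64, 65} × {ι}, {65} × {η, θ}, {64} × {η, θ, ι}, {64, 65, 66} × {ι}, {65} × {η, θ, ι}, {64, 65} × {η, θ}, {64, 65} × {η, θ, ι}, {64, 65, 66} × {η, θ}, {64, 65, 66} × {η, θ, ι}}; |τ_{X×Y}| = 25.

Enumerate products U × V with U ∈ τ_X, V ∈ τ_Y (deduplicated):
  ∅ × ∅ = {} (∅)
  {64} × {ι} = {(64,ι)}
  {65} × {ι} = {(65,ι)}
  {64} × {η, θ} = {(64,η), (64,θ)}
  {64, 65} × {ι} = {(64,ι), (65,ι)}
  {65} × {η, θ} = {(65,η), (65,θ)}
  {64} × {η, θ, ι} = {(64,η), (64,θ), (64,ι)}
  {64, 65, 66} × {ι} = {(64,ι), (65,ι), (66,ι)}
  {65} × {η, θ, ι} = {(65,η), (65,θ), (65,ι)}
  {64, 65} × {η, θ} = {(64,η), (64,θ), (65,η), (65,θ)}
  {64, 65} × {η, θ, ι} = {(64,η), (64,θ), (64,ι), (65,η), (65,θ), (65,ι)}
  {64, 65, 66} × {η, θ} = {(64,η), (64,θ), (65,η), (65,θ), (66,η), (66,θ)}
  {64, 65, 66} × {η, θ, ι} = {(64,η), (64,θ), (64,ι), (65,η), (65,θ), (65,ι), (66,η), (66,θ), (66,ι)}
These 13 distinct sets form the basis B.
Close under arbitrary unions to get τ_{X×Y}; counting gives |τ_{X×Y}| = 25.


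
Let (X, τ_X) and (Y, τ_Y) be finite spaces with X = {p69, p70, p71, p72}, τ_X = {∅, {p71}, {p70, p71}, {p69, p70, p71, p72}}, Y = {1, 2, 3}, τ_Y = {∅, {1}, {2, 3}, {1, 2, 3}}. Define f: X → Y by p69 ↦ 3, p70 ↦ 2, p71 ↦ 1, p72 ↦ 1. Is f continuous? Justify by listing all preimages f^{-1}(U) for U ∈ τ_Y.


f is NOT continuous.

Compute f^{-1}(U) for each U ∈ τ_Y:
  U = ∅: f^{-1}(U) = ∅ ∈ τ_X ✓.
  U = {1}: f^{-1}(U) = {p71, p72} ∉ τ_X ✗.
  U = {2, 3}: f^{-1}(U) = {p69, p70} ∉ τ_X ✗.
  U = {1, 2, 3}: f^{-1}(U) = {p69, p70, p71, p72} ∈ τ_X ✓.
Found U = {1} with f^{-1}(U) = {p71, p72} not in τ_X. Therefore f is NOT continuous.


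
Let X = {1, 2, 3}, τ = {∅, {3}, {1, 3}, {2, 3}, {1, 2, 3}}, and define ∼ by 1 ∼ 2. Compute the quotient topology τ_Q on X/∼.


X/∼ = {[1=2], [3]}; |τ_Q| = 3.

Equivalence classes: [1=2], [3].
Quotient map π: X → X/∼ sends 1 ↦ [1=2], 2 ↦ [1=2], 3 ↦ [3].
For each subset V ⊆ X/∼, compute π^{-1}(V) ⊆ X and check whether π^{-1}(V) ∈ τ. V is open in τ_Q iff π^{-1}(V) ∈ τ.
  V = {}: π^{-1}(V) = ∅ ∈ τ ✓.
  V = {[1=2]}: π^{-1}(V) = {1, 2} ∉ τ ✗.
  V = {[3]}: π^{-1}(V) = {3} ∈ τ ✓.
  V = {[1=2], [3]}: π^{-1}(V) = {1, 2, 3} ∈ τ ✓.
Open sets in the quotient: τ_Q = {{}, {[3]}, {[1=2], [3]}} (3 elements).


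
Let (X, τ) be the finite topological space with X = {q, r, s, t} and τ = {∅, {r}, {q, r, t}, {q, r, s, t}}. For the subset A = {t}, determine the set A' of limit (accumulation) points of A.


A' = {q, s}

For each x ∈ X, list the open sets U ∈ τ with x ∈ U, then check whether U ∩ (A ∖ {x}) ≠ ∅ for every such U.
  x = q: opens ∋ x are {q, r, t}, {q, r, s, t}; each meets A ∖ {q}, so x IS a limit point.
  x = r: open {r} ∋ x has {r} ∩ (A ∖ {r}) = ∅, so x is NOT a limit point.
  x = s: opens ∋ x are {q, r, s, t}; each meets A ∖ {s}, so x IS a limit point.
  x = t: open {q, r, t} ∋ x has {q, r, t} ∩ (A ∖ {t}) = ∅, so x is NOT a limit point.
Collecting: A' = {q, s}.


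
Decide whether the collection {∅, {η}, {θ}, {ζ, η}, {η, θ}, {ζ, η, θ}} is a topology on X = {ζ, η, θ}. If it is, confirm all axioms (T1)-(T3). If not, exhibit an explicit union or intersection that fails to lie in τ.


τ IS a topology on X.

Axiom (T1): ∅ ∈ τ? Yes; X ∈ τ? Yes.
Axiom (T2/T3): check pairwise unions and intersections of members of τ.
All pairwise intersections and unions checked — each lies in τ. Therefore τ satisfies (T1), (T2), (T3): it IS a topology on X.


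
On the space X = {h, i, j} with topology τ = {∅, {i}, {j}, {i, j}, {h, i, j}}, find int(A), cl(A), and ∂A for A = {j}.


int(A) = {j}, cl(A) = {h, j}, ∂A = {h}.

Closed sets in (X, τ) are complements of opens:
  closed(X, τ) = {∅, {h}, {h, i}, {h, j}, {h, i, j}}.
int(A) = ⋃ {U ∈ τ : U ⊆ A}. Opens contained in A: ∅, {j}.
Taking the union of these: int(A) = {j}.
cl(A) = ⋂ {C closed : A ⊆ C}. Closed sets containing A: {h, j}, {h, i, j}.
Intersecting these: cl(A) = {h, j}.
∂A = cl(A) ∖ int(A) = {h, j} ∖ {j} = {h}.


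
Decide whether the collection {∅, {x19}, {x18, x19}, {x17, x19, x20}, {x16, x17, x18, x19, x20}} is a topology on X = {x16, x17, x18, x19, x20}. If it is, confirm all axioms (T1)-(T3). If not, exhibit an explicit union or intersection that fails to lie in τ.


τ is NOT a topology on X.

Axiom (T1): ∅ ∈ τ? Yes; X ∈ τ? Yes.
Axiom (T2/T3): check pairwise unions and intersections of members of τ.
Counterexample for (T2): {x18, x19} ∪ {x17, x19, x20} = {x17, x18, x19, x20} ∉ τ. Therefore τ is NOT a topology.


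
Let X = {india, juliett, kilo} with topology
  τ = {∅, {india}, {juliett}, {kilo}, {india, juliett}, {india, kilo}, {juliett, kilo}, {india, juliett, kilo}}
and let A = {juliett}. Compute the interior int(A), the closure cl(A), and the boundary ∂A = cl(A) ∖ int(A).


int(A) = {juliett}, cl(A) = {juliett}, ∂A = ∅.

Closed sets in (X, τ) are complements of opens:
  closed(X, τ) = {∅, {india}, {juliett}, {kilo}, {india, juliett}, {india, kilo}, {juliett, kilo}, {india, juliett, kilo}}.
int(A) = ⋃ {U ∈ τ : U ⊆ A}. Opens contained in A: ∅, {juliett}.
Taking the union of these: int(A) = {juliett}.
cl(A) = ⋂ {C closed : A ⊆ C}. Closed sets containing A: {juliett}, {india, juliett}, {juliett, kilo}, {india, juliett, kilo}.
Intersecting these: cl(A) = {juliett}.
∂A = cl(A) ∖ int(A) = {juliett} ∖ {juliett} = ∅.


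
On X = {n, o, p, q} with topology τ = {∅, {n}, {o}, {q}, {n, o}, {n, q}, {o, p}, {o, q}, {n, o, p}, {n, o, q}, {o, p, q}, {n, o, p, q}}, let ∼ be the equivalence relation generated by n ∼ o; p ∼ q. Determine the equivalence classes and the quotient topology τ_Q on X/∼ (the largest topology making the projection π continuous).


X/∼ = {[n=o], [p=q]}; |τ_Q| = 3.

Equivalence classes: [n=o], [p=q].
Quotient map π: X → X/∼ sends n ↦ [n=o], o ↦ [n=o], p ↦ [p=q], q ↦ [p=q].
For each subset V ⊆ X/∼, compute π^{-1}(V) ⊆ X and check whether π^{-1}(V) ∈ τ. V is open in τ_Q iff π^{-1}(V) ∈ τ.
  V = {}: π^{-1}(V) = ∅ ∈ τ ✓.
  V = {[n=o]}: π^{-1}(V) = {n, o} ∈ τ ✓.
  V = {[p=q]}: π^{-1}(V) = {p, q} ∉ τ ✗.
  V = {[n=o], [p=q]}: π^{-1}(V) = {n, o, p, q} ∈ τ ✓.
Open sets in the quotient: τ_Q = {{}, {[n=o]}, {[n=o], [p=q]}} (3 elements).


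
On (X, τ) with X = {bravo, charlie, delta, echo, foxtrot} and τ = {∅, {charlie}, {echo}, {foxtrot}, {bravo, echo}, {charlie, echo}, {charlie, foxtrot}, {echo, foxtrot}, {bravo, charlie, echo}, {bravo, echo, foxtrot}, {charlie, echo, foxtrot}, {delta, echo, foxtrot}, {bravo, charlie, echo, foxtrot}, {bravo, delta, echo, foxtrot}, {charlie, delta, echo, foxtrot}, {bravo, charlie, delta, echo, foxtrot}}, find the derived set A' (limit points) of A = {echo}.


A' = {bravo, delta}

For each x ∈ X, list the open sets U ∈ τ with x ∈ U, then check whether U ∩ (A ∖ {x}) ≠ ∅ for every such U.
  x = bravo: opens ∋ x are {bravo, echo}, {bravo, charlie, echo}, {bravo, echo, foxtrot}, {bravo, charlie, echo, foxtrot}, {bravo, delta, echo, foxtrot}, {bravo, charlie, delta, echo, foxtrot}; each meets A ∖ {bravo}, so x IS a limit point.
  x = charlie: open {charlie} ∋ x has {charlie} ∩ (A ∖ {charlie}) = ∅, so x is NOT a limit point.
  x = delta: opens ∋ x are {delta, echo, foxtrot}, {bravo, delta, echo, foxtrot}, {charlie, delta, echo, foxtrot}, {bravo, charlie, delta, echo, foxtrot}; each meets A ∖ {delta}, so x IS a limit point.
  x = echo: open {echo} ∋ x has {echo} ∩ (A ∖ {echo}) = ∅, so x is NOT a limit point.
  x = foxtrot: open {foxtrot} ∋ x has {foxtrot} ∩ (A ∖ {foxtrot}) = ∅, so x is NOT a limit point.
Collecting: A' = {bravo, delta}.


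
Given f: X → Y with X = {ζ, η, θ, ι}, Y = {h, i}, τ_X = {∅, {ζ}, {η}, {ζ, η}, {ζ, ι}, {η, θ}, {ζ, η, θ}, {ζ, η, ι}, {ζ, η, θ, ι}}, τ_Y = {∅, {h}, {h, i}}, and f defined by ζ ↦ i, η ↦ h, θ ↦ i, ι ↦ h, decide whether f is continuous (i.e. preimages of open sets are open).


f is NOT continuous.

Compute f^{-1}(U) for each U ∈ τ_Y:
  U = ∅: f^{-1}(U) = ∅ ∈ τ_X ✓.
  U = {h}: f^{-1}(U) = {η, ι} ∉ τ_X ✗.
  U = {h, i}: f^{-1}(U) = {ζ, η, θ, ι} ∈ τ_X ✓.
Found U = {h} with f^{-1}(U) = {η, ι} not in τ_X. Therefore f is NOT continuous.


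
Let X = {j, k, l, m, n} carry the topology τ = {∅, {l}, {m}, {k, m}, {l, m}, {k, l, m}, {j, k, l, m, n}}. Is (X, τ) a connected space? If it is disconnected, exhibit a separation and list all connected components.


(X, τ) is connected.

Find clopen sets (U ∈ τ with X ∖ U ∈ τ):
  U = ∅, X ∖ U = {j, k, l, m, n} — both open, so U is clopen.
  U = {j, k, l, m, n}, X ∖ U = ∅ — both open, so U is clopen.
Only trivial clopens (∅ and X) exist, so (X, τ) is connected.
Compute connected components by grouping points that agree on all clopens:
  component: {j, k, l, m, n}


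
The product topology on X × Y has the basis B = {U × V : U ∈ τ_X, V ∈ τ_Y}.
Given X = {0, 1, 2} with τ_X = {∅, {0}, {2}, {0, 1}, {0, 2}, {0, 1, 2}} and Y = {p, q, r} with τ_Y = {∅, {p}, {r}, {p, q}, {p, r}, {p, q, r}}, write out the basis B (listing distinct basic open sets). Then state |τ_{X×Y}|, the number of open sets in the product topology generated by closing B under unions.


Basis B = {∅ × ∅, {0} × {p}, {0} × {r}, {2} × {p}, {2} × {r}, {0} × {p, q}, {0} × {p, r}, {0, 1} × {p}, {0, 2} × {p}, {0, 1} × {r}, {0, 2} × {r}, {2} × {p, q}, {2} × {p, r}, {0} × {p, q, r}, {0, 1, 2} × {p}, {0, 1, 2} × {r}, {2} × {p, q, r}, {0, 1} × {p, q}, {0, 2} × {p, q}, {0, 1} × {p, r}, {0, 2} × {p, r}, {0, 1} × {p, q, r}, {0, 2} × {p, q, r}, {0, 1, 2} × {p, q}, {0, 1, 2} × {p, r}, {0, 1, 2} × {p, q, r}}; |τ_{X×Y}| = 108.

Enumerate products U × V with U ∈ τ_X, V ∈ τ_Y (deduplicated):
  ∅ × ∅ = {} (∅)
  {0} × {p} = {(0,p)}
  {0} × {r} = {(0,r)}
  {2} × {p} = {(2,p)}
  {2} × {r} = {(2,r)}
  {0} × {p, q} = {(0,p), (0,q)}
  {0} × {p, r} = {(0,p), (0,r)}
  {0, 1} × {p} = {(0,p), (1,p)}
  {0, 2} × {p} = {(0,p), (2,p)}
  {0, 1} × {r} = {(0,r), (1,r)}
  {0, 2} × {r} = {(0,r), (2,r)}
  {2} × {p, q} = {(2,p), (2,q)}
  {2} × {p, r} = {(2,p), (2,r)}
  {0} × {p, q, r} = {(0,p), (0,q), (0,r)}
  {0, 1, 2} × {p} = {(0,p), (1,p), (2,p)}
  {0, 1, 2} × {r} = {(0,r), (1,r), (2,r)}
  {2} × {p, q, r} = {(2,p), (2,q), (2,r)}
  {0, 1} × {p, q} = {(0,p), (0,q), (1,p), (1,q)}
  {0, 2} × {p, q} = {(0,p), (0,q), (2,p), (2,q)}
  {0, 1} × {p, r} = {(0,p), (0,r), (1,p), (1,r)}
  {0, 2} × {p, r} = {(0,p), (0,r), (2,p), (2,r)}
  {0, 1} × {p, q, r} = {(0,p), (0,q), (0,r), (1,p), (1,q), (1,r)}
  {0, 2} × {p, q, r} = {(0,p), (0,q), (0,r), (2,p), (2,q), (2,r)}
  {0, 1, 2} × {p, q} = {(0,p), (0,q), (1,p), (1,q), (2,p), (2,q)}
  {0, 1, 2} × {p, r} = {(0,p), (0,r), (1,p), (1,r), (2,p), (2,r)}
  {0, 1, 2} × {p, q, r} = {(0,p), (0,q), (0,r), (1,p), (1,q), (1,r), (2,p), (2,q), (2,r)}
These 26 distinct sets form the basis B.
Close under arbitrary unions to get τ_{X×Y}; counting gives |τ_{X×Y}| = 108.


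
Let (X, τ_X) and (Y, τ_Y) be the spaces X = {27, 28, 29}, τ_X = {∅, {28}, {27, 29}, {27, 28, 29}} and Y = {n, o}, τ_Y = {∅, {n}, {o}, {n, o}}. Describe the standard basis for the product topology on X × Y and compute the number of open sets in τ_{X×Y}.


Basis B = {∅ × ∅, {28} × {n}, {28} × {o}, {27, 29} × {n}, {27, 29} × {o}, {28} × {n, o}, {27, 28, 29} × {n}, {27, 28, 29} × {o}, {27, 29} × {n, o}, {27, 28, 29} × {n, o}}; |τ_{X×Y}| = 16.

Enumerate products U × V with U ∈ τ_X, V ∈ τ_Y (deduplicated):
  ∅ × ∅ = {} (∅)
  {28} × {n} = {(28,n)}
  {28} × {o} = {(28,o)}
  {27, 29} × {n} = {(27,n), (29,n)}
  {27, 29} × {o} = {(27,o), (29,o)}
  {28} × {n, o} = {(28,n), (28,o)}
  {27, 28, 29} × {n} = {(27,n), (28,n), (29,n)}
  {27, 28, 29} × {o} = {(27,o), (28,o), (29,o)}
  {27, 29} × {n, o} = {(27,n), (27,o), (29,n), (29,o)}
  {27, 28, 29} × {n, o} = {(27,n), (27,o), (28,n), (28,o), (29,n), (29,o)}
These 10 distinct sets form the basis B.
Close under arbitrary unions to get τ_{X×Y}; counting gives |τ_{X×Y}| = 16.


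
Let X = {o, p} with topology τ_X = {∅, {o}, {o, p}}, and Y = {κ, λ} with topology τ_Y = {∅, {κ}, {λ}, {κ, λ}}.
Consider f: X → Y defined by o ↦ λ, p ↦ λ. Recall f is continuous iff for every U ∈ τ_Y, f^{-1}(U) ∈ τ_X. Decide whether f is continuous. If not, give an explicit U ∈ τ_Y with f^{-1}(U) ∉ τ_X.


f IS continuous.

Compute f^{-1}(U) for each U ∈ τ_Y:
  U = ∅: f^{-1}(U) = ∅ ∈ τ_X ✓.
  U = {κ}: f^{-1}(U) = ∅ ∈ τ_X ✓.
  U = {λ}: f^{-1}(U) = {o, p} ∈ τ_X ✓.
  U = {κ, λ}: f^{-1}(U) = {o, p} ∈ τ_X ✓.
Every preimage lies in τ_X, so f IS continuous.


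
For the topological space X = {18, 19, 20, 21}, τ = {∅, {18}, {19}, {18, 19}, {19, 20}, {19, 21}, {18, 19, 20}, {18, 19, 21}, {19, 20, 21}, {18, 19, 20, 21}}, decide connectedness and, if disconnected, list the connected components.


(X, τ) is disconnected; components = [{18}, {19, 20, 21}].

Find clopen sets (U ∈ τ with X ∖ U ∈ τ):
  U = ∅, X ∖ U = {18, 19, 20, 21} — both open, so U is clopen.
  U = {18}, X ∖ U = {19, 20, 21} — both open, so U is clopen.
  U = {19, 20, 21}, X ∖ U = {18} — both open, so U is clopen.
  U = {18, 19, 20, 21}, X ∖ U = ∅ — both open, so U is clopen.
Nontrivial clopen(s) exist: e.g. {18}. So (X, τ) is disconnected.
Compute connected components by grouping points that agree on all clopens:
  component: {18}
  component: {19, 20, 21}


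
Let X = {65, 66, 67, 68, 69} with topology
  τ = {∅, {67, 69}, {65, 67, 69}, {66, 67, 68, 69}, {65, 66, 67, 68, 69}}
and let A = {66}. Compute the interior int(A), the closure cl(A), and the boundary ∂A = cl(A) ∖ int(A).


int(A) = ∅, cl(A) = {66, 68}, ∂A = {66, 68}.

Closed sets in (X, τ) are complements of opens:
  closed(X, τ) = {∅, {65}, {66, 68}, {65, 66, 68}, {65, 66, 67, 68, 69}}.
int(A) = ⋃ {U ∈ τ : U ⊆ A}. Opens contained in A: ∅.
Taking the union of these: int(A) = ∅.
cl(A) = ⋂ {C closed : A ⊆ C}. Closed sets containing A: {66, 68}, {65, 66, 68}, {65, 66, 67, 68, 69}.
Intersecting these: cl(A) = {66, 68}.
∂A = cl(A) ∖ int(A) = {66, 68} ∖ ∅ = {66, 68}.


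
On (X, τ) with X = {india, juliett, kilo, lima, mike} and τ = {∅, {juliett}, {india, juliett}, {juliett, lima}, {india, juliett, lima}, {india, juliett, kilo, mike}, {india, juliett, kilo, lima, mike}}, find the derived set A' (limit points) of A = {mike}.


A' = {kilo}

For each x ∈ X, list the open sets U ∈ τ with x ∈ U, then check whether U ∩ (A ∖ {x}) ≠ ∅ for every such U.
  x = india: open {india, juliett} ∋ x has {india, juliett} ∩ (A ∖ {india}) = ∅, so x is NOT a limit point.
  x = juliett: open {juliett} ∋ x has {juliett} ∩ (A ∖ {juliett}) = ∅, so x is NOT a limit point.
  x = kilo: opens ∋ x are {india, juliett, kilo, mike}, {india, juliett, kilo, lima, mike}; each meets A ∖ {kilo}, so x IS a limit point.
  x = lima: open {juliett, lima} ∋ x has {juliett, lima} ∩ (A ∖ {lima}) = ∅, so x is NOT a limit point.
  x = mike: open {india, juliett, kilo, mike} ∋ x has {india, juliett, kilo, mike} ∩ (A ∖ {mike}) = ∅, so x is NOT a limit point.
Collecting: A' = {kilo}.


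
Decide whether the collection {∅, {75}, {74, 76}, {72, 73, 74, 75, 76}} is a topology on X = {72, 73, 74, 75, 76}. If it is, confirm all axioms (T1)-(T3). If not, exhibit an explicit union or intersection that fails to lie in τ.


τ is NOT a topology on X.

Axiom (T1): ∅ ∈ τ? Yes; X ∈ τ? Yes.
Axiom (T2/T3): check pairwise unions and intersections of members of τ.
Counterexample for (T2): {75} ∪ {74, 76} = {74, 75, 76} ∉ τ. Therefore τ is NOT a topology.


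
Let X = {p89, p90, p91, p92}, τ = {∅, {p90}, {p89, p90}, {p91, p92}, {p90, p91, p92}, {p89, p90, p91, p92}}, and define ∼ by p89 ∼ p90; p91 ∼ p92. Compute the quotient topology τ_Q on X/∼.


X/∼ = {[p89=p90], [p91=p92]}; |τ_Q| = 4.

Equivalence classes: [p89=p90], [p91=p92].
Quotient map π: X → X/∼ sends p89 ↦ [p89=p90], p90 ↦ [p89=p90], p91 ↦ [p91=p92], p92 ↦ [p91=p92].
For each subset V ⊆ X/∼, compute π^{-1}(V) ⊆ X and check whether π^{-1}(V) ∈ τ. V is open in τ_Q iff π^{-1}(V) ∈ τ.
  V = {}: π^{-1}(V) = ∅ ∈ τ ✓.
  V = {[p89=p90]}: π^{-1}(V) = {p89, p90} ∈ τ ✓.
  V = {[p91=p92]}: π^{-1}(V) = {p91, p92} ∈ τ ✓.
  V = {[p89=p90], [p91=p92]}: π^{-1}(V) = {p89, p90, p91, p92} ∈ τ ✓.
Open sets in the quotient: τ_Q = {{}, {[p89=p90]}, {[p91=p92]}, {[p89=p90], [p91=p92]}} (4 elements).


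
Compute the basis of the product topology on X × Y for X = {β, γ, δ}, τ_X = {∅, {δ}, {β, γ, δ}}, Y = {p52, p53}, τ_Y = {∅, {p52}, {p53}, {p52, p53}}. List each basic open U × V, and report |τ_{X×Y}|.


Basis B = {∅ × ∅, {δ} × {p52}, {δ} × {p53}, {δ} × {p52, p53}, {β, γ, δ} × {p52}, {β, γ, δ} × {p53}, {β, γ, δ} × {p52, p53}}; |τ_{X×Y}| = 9.

Enumerate products U × V with U ∈ τ_X, V ∈ τ_Y (deduplicated):
  ∅ × ∅ = {} (∅)
  {δ} × {p52} = {(δ,p52)}
  {δ} × {p53} = {(δ,p53)}
  {δ} × {p52, p53} = {(δ,p52), (δ,p53)}
  {β, γ, δ} × {p52} = {(β,p52), (γ,p52), (δ,p52)}
  {β, γ, δ} × {p53} = {(β,p53), (γ,p53), (δ,p53)}
  {β, γ, δ} × {p52, p53} = {(β,p52), (β,p53), (γ,p52), (γ,p53), (δ,p52), (δ,p53)}
These 7 distinct sets form the basis B.
Close under arbitrary unions to get τ_{X×Y}; counting gives |τ_{X×Y}| = 9.


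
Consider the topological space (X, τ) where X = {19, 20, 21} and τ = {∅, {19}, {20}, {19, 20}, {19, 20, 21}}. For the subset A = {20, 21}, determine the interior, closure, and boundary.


int(A) = {20}, cl(A) = {20, 21}, ∂A = {21}.

Closed sets in (X, τ) are complements of opens:
  closed(X, τ) = {∅, {21}, {19, 21}, {20, 21}, {19, 20, 21}}.
int(A) = ⋃ {U ∈ τ : U ⊆ A}. Opens contained in A: ∅, {20}.
Taking the union of these: int(A) = {20}.
cl(A) = ⋂ {C closed : A ⊆ C}. Closed sets containing A: {20, 21}, {19, 20, 21}.
Intersecting these: cl(A) = {20, 21}.
∂A = cl(A) ∖ int(A) = {20, 21} ∖ {20} = {21}.


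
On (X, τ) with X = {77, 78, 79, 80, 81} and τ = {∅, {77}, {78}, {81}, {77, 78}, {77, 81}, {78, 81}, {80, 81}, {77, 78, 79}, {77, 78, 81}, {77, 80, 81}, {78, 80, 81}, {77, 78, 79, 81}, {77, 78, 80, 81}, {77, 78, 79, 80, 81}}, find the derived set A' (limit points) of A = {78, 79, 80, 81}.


A' = {79, 80}

For each x ∈ X, list the open sets U ∈ τ with x ∈ U, then check whether U ∩ (A ∖ {x}) ≠ ∅ for every such U.
  x = 77: open {77} ∋ x has {77} ∩ (A ∖ {77}) = ∅, so x is NOT a limit point.
  x = 78: open {78} ∋ x has {78} ∩ (A ∖ {78}) = ∅, so x is NOT a limit point.
  x = 79: opens ∋ x are {77, 78, 79}, {77, 78, 79, 81}, {77, 78, 79, 80, 81}; each meets A ∖ {79}, so x IS a limit point.
  x = 80: opens ∋ x are {80, 81}, {77, 80, 81}, {78, 80, 81}, {77, 78, 80, 81}, {77, 78, 79, 80, 81}; each meets A ∖ {80}, so x IS a limit point.
  x = 81: open {81} ∋ x has {81} ∩ (A ∖ {81}) = ∅, so x is NOT a limit point.
Collecting: A' = {79, 80}.


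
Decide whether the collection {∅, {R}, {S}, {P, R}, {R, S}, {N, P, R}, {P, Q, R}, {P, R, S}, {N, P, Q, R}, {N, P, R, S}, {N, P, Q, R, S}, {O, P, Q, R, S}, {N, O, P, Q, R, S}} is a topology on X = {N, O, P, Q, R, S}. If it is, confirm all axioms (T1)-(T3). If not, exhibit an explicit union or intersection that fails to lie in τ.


τ is NOT a topology on X.

Axiom (T1): ∅ ∈ τ? Yes; X ∈ τ? Yes.
Axiom (T2/T3): check pairwise unions and intersections of members of τ.
Counterexample for (T2): {S} ∪ {P, Q, R} = {P, Q, R, S} ∉ τ. Therefore τ is NOT a topology.


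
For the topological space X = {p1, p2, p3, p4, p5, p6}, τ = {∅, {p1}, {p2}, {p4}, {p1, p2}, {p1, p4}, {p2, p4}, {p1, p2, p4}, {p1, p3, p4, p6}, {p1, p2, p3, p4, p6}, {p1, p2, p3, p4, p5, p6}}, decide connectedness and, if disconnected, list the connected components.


(X, τ) is connected.

Find clopen sets (U ∈ τ with X ∖ U ∈ τ):
  U = ∅, X ∖ U = {p1, p2, p3, p4, p5, p6} — both open, so U is clopen.
  U = {p1, p2, p3, p4, p5, p6}, X ∖ U = ∅ — both open, so U is clopen.
Only trivial clopens (∅ and X) exist, so (X, τ) is connected.
Compute connected components by grouping points that agree on all clopens:
  component: {p1, p2, p3, p4, p5, p6}


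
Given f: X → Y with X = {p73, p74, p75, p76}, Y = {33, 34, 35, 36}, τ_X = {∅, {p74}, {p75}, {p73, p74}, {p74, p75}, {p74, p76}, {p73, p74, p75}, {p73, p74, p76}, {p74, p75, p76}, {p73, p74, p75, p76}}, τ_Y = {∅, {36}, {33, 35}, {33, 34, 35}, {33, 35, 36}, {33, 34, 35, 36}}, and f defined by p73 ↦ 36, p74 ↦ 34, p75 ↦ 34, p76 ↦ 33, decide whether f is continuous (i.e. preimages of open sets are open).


f is NOT continuous.

Compute f^{-1}(U) for each U ∈ τ_Y:
  U = ∅: f^{-1}(U) = ∅ ∈ τ_X ✓.
  U = {36}: f^{-1}(U) = {p73} ∉ τ_X ✗.
  U = {33, 35}: f^{-1}(U) = {p76} ∉ τ_X ✗.
  U = {33, 34, 35}: f^{-1}(U) = {p74, p75, p76} ∈ τ_X ✓.
  U = {33, 35, 36}: f^{-1}(U) = {p73, p76} ∉ τ_X ✗.
  U = {33, 34, 35, 36}: f^{-1}(U) = {p73, p74, p75, p76} ∈ τ_X ✓.
Found U = {36} with f^{-1}(U) = {p73} not in τ_X. Therefore f is NOT continuous.


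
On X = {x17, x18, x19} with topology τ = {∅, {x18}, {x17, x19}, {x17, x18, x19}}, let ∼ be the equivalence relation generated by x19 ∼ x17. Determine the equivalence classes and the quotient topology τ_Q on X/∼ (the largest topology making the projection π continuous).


X/∼ = {[x17=x19], [x18]}; |τ_Q| = 4.

Equivalence classes: [x17=x19], [x18].
Quotient map π: X → X/∼ sends x17 ↦ [x17=x19], x18 ↦ [x18], x19 ↦ [x17=x19].
For each subset V ⊆ X/∼, compute π^{-1}(V) ⊆ X and check whether π^{-1}(V) ∈ τ. V is open in τ_Q iff π^{-1}(V) ∈ τ.
  V = {}: π^{-1}(V) = ∅ ∈ τ ✓.
  V = {[x17=x19]}: π^{-1}(V) = {x17, x19} ∈ τ ✓.
  V = {[x18]}: π^{-1}(V) = {x18} ∈ τ ✓.
  V = {[x17=x19], [x18]}: π^{-1}(V) = {x17, x18, x19} ∈ τ ✓.
Open sets in the quotient: τ_Q = {{}, {[x17=x19]}, {[x18]}, {[x17=x19], [x18]}} (4 elements).


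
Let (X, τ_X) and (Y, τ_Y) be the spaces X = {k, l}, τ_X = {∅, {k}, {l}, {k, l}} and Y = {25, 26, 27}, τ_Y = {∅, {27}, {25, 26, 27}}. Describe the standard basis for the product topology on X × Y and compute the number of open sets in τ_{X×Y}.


Basis B = {∅ × ∅, {k} × {27}, {l} × {27}, {k, l} × {27}, {k} × {25, 26, 27}, {l} × {25, 26, 27}, {k, l} × {25, 26, 27}}; |τ_{X×Y}| = 9.

Enumerate products U × V with U ∈ τ_X, V ∈ τ_Y (deduplicated):
  ∅ × ∅ = {} (∅)
  {k} × {27} = {(k,27)}
  {l} × {27} = {(l,27)}
  {k, l} × {27} = {(k,27), (l,27)}
  {k} × {25, 26, 27} = {(k,25), (k,26), (k,27)}
  {l} × {25, 26, 27} = {(l,25), (l,26), (l,27)}
  {k, l} × {25, 26, 27} = {(k,25), (k,26), (k,27), (l,25), (l,26), (l,27)}
These 7 distinct sets form the basis B.
Close under arbitrary unions to get τ_{X×Y}; counting gives |τ_{X×Y}| = 9.


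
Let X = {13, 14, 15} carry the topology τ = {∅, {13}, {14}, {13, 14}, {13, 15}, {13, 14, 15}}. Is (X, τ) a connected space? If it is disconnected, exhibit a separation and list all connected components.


(X, τ) is disconnected; components = [{14}, {13, 15}].

Find clopen sets (U ∈ τ with X ∖ U ∈ τ):
  U = ∅, X ∖ U = {13, 14, 15} — both open, so U is clopen.
  U = {14}, X ∖ U = {13, 15} — both open, so U is clopen.
  U = {13, 15}, X ∖ U = {14} — both open, so U is clopen.
  U = {13, 14, 15}, X ∖ U = ∅ — both open, so U is clopen.
Nontrivial clopen(s) exist: e.g. {13, 15}. So (X, τ) is disconnected.
Compute connected components by grouping points that agree on all clopens:
  component: {14}
  component: {13, 15}


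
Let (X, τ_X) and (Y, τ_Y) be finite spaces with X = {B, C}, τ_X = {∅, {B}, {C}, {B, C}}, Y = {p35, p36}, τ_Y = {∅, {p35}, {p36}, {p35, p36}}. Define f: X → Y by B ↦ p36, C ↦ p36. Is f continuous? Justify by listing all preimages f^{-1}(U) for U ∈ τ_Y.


f IS continuous.

Compute f^{-1}(U) for each U ∈ τ_Y:
  U = ∅: f^{-1}(U) = ∅ ∈ τ_X ✓.
  U = {p35}: f^{-1}(U) = ∅ ∈ τ_X ✓.
  U = {p36}: f^{-1}(U) = {B, C} ∈ τ_X ✓.
  U = {p35, p36}: f^{-1}(U) = {B, C} ∈ τ_X ✓.
Every preimage lies in τ_X, so f IS continuous.


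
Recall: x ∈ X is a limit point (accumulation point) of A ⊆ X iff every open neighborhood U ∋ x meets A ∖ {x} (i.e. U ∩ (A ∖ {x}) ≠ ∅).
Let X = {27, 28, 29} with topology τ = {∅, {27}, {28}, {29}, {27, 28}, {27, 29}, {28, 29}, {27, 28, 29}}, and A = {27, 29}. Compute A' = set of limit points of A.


A' = ∅

For each x ∈ X, list the open sets U ∈ τ with x ∈ U, then check whether U ∩ (A ∖ {x}) ≠ ∅ for every such U.
  x = 27: open {27} ∋ x has {27} ∩ (A ∖ {27}) = ∅, so x is NOT a limit point.
  x = 28: open {28} ∋ x has {28} ∩ (A ∖ {28}) = ∅, so x is NOT a limit point.
  x = 29: open {29} ∋ x has {29} ∩ (A ∖ {29}) = ∅, so x is NOT a limit point.
Collecting: A' = ∅.


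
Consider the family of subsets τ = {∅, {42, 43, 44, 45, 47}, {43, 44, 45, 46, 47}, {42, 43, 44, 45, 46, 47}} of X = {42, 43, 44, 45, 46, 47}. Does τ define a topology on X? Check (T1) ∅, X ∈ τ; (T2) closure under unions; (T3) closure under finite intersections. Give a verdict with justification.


τ is NOT a topology on X.

Axiom (T1): ∅ ∈ τ? Yes; X ∈ τ? Yes.
Axiom (T2/T3): check pairwise unions and intersections of members of τ.
Counterexample for (T3): {42, 43, 44, 45, 47} ∩ {43, 44, 45, 46, 47} = {43, 44, 45, 47} ∉ τ. Therefore τ is NOT a topology.


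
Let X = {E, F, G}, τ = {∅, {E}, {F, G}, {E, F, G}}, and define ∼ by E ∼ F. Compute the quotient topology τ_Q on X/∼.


X/∼ = {[E=F], [G]}; |τ_Q| = 2.

Equivalence classes: [E=F], [G].
Quotient map π: X → X/∼ sends E ↦ [E=F], F ↦ [E=F], G ↦ [G].
For each subset V ⊆ X/∼, compute π^{-1}(V) ⊆ X and check whether π^{-1}(V) ∈ τ. V is open in τ_Q iff π^{-1}(V) ∈ τ.
  V = {}: π^{-1}(V) = ∅ ∈ τ ✓.
  V = {[E=F]}: π^{-1}(V) = {E, F} ∉ τ ✗.
  V = {[G]}: π^{-1}(V) = {G} ∉ τ ✗.
  V = {[E=F], [G]}: π^{-1}(V) = {E, F, G} ∈ τ ✓.
Open sets in the quotient: τ_Q = {{}, {[E=F], [G]}} (2 elements).


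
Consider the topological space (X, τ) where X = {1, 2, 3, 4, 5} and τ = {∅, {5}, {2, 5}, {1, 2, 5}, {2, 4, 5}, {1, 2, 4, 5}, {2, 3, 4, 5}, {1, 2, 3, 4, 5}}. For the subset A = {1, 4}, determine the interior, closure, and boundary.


int(A) = ∅, cl(A) = {1, 3, 4}, ∂A = {1, 3, 4}.

Closed sets in (X, τ) are complements of opens:
  closed(X, τ) = {∅, {1}, {3}, {1, 3}, {3, 4}, {1, 3, 4}, {1, 2, 3, 4}, {1, 2, 3, 4, 5}}.
int(A) = ⋃ {U ∈ τ : U ⊆ A}. Opens contained in A: ∅.
Taking the union of these: int(A) = ∅.
cl(A) = ⋂ {C closed : A ⊆ C}. Closed sets containing A: {1, 3, 4}, {1, 2, 3, 4}, {1, 2, 3, 4, 5}.
Intersecting these: cl(A) = {1, 3, 4}.
∂A = cl(A) ∖ int(A) = {1, 3, 4} ∖ ∅ = {1, 3, 4}.


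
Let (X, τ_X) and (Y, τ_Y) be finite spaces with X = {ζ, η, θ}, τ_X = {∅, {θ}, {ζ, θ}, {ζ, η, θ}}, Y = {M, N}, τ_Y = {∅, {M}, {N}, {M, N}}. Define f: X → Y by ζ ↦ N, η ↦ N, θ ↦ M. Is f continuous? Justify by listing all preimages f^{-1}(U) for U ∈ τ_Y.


f is NOT continuous.

Compute f^{-1}(U) for each U ∈ τ_Y:
  U = ∅: f^{-1}(U) = ∅ ∈ τ_X ✓.
  U = {M}: f^{-1}(U) = {θ} ∈ τ_X ✓.
  U = {N}: f^{-1}(U) = {ζ, η} ∉ τ_X ✗.
  U = {M, N}: f^{-1}(U) = {ζ, η, θ} ∈ τ_X ✓.
Found U = {N} with f^{-1}(U) = {ζ, η} not in τ_X. Therefore f is NOT continuous.


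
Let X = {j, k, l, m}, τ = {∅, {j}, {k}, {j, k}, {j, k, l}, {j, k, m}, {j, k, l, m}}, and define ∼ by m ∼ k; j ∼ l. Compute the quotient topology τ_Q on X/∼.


X/∼ = {[j=l], [k=m]}; |τ_Q| = 2.

Equivalence classes: [j=l], [k=m].
Quotient map π: X → X/∼ sends j ↦ [j=l], k ↦ [k=m], l ↦ [j=l], m ↦ [k=m].
For each subset V ⊆ X/∼, compute π^{-1}(V) ⊆ X and check whether π^{-1}(V) ∈ τ. V is open in τ_Q iff π^{-1}(V) ∈ τ.
  V = {}: π^{-1}(V) = ∅ ∈ τ ✓.
  V = {[j=l]}: π^{-1}(V) = {j, l} ∉ τ ✗.
  V = {[k=m]}: π^{-1}(V) = {k, m} ∉ τ ✗.
  V = {[j=l], [k=m]}: π^{-1}(V) = {j, k, l, m} ∈ τ ✓.
Open sets in the quotient: τ_Q = {{}, {[j=l], [k=m]}} (2 elements).


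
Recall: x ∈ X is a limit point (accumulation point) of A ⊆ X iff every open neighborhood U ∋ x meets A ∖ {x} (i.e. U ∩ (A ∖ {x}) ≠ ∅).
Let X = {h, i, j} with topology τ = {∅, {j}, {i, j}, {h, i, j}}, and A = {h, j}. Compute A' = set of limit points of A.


A' = {h, i}

For each x ∈ X, list the open sets U ∈ τ with x ∈ U, then check whether U ∩ (A ∖ {x}) ≠ ∅ for every such U.
  x = h: opens ∋ x are {h, i, j}; each meets A ∖ {h}, so x IS a limit point.
  x = i: opens ∋ x are {i, j}, {h, i, j}; each meets A ∖ {i}, so x IS a limit point.
  x = j: open {j} ∋ x has {j} ∩ (A ∖ {j}) = ∅, so x is NOT a limit point.
Collecting: A' = {h, i}.


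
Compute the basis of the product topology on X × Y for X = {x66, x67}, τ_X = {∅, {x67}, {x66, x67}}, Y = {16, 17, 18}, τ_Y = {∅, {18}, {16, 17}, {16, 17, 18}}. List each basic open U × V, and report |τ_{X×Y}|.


Basis B = {∅ × ∅, {x67} × {18}, {x66, x67} × {18}, {x67} × {16, 17}, {x67} × {16, 17, 18}, {x66, x67} × {16, 17}, {x66, x67} × {16, 17, 18}}; |τ_{X×Y}| = 9.

Enumerate products U × V with U ∈ τ_X, V ∈ τ_Y (deduplicated):
  ∅ × ∅ = {} (∅)
  {x67} × {18} = {(x67,18)}
  {x66, x67} × {18} = {(x66,18), (x67,18)}
  {x67} × {16, 17} = {(x67,16), (x67,17)}
  {x67} × {16, 17, 18} = {(x67,16), (x67,17), (x67,18)}
  {x66, x67} × {16, 17} = {(x66,16), (x66,17), (x67,16), (x67,17)}
  {x66, x67} × {16, 17, 18} = {(x66,16), (x66,17), (x66,18), (x67,16), (x67,17), (x67,18)}
These 7 distinct sets form the basis B.
Close under arbitrary unions to get τ_{X×Y}; counting gives |τ_{X×Y}| = 9.
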